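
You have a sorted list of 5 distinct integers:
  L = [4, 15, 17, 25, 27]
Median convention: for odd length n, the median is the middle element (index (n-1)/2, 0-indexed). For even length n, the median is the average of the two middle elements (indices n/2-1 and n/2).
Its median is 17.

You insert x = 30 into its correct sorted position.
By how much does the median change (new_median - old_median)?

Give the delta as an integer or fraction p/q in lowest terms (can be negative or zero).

Old median = 17
After inserting x = 30: new sorted = [4, 15, 17, 25, 27, 30]
New median = 21
Delta = 21 - 17 = 4

Answer: 4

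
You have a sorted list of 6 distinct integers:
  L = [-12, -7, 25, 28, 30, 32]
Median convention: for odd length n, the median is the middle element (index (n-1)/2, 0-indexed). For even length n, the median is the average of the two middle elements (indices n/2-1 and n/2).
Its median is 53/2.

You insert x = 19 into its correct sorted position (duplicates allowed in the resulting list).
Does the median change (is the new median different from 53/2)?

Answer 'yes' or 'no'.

Answer: yes

Derivation:
Old median = 53/2
Insert x = 19
New median = 25
Changed? yes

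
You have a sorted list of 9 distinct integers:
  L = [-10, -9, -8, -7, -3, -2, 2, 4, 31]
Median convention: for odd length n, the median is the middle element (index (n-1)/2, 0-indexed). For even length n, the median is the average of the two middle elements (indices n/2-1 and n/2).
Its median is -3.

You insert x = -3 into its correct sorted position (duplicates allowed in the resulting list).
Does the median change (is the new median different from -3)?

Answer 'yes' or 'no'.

Old median = -3
Insert x = -3
New median = -3
Changed? no

Answer: no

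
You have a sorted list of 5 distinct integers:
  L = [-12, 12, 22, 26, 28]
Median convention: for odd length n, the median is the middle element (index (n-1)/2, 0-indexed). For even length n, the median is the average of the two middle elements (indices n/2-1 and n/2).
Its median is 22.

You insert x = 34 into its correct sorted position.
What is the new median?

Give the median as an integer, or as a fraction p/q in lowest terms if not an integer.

Old list (sorted, length 5): [-12, 12, 22, 26, 28]
Old median = 22
Insert x = 34
Old length odd (5). Middle was index 2 = 22.
New length even (6). New median = avg of two middle elements.
x = 34: 5 elements are < x, 0 elements are > x.
New sorted list: [-12, 12, 22, 26, 28, 34]
New median = 24

Answer: 24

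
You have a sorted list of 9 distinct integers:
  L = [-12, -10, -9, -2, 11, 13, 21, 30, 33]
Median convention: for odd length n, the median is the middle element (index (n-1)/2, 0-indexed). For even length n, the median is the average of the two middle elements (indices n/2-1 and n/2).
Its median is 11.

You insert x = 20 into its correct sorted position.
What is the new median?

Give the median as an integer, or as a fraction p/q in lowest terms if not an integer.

Answer: 12

Derivation:
Old list (sorted, length 9): [-12, -10, -9, -2, 11, 13, 21, 30, 33]
Old median = 11
Insert x = 20
Old length odd (9). Middle was index 4 = 11.
New length even (10). New median = avg of two middle elements.
x = 20: 6 elements are < x, 3 elements are > x.
New sorted list: [-12, -10, -9, -2, 11, 13, 20, 21, 30, 33]
New median = 12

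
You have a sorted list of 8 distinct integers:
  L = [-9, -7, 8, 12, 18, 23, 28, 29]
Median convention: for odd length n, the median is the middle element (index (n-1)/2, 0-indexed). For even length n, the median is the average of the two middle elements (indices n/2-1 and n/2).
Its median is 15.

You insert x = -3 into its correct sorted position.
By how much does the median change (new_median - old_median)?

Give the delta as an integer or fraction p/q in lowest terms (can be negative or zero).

Answer: -3

Derivation:
Old median = 15
After inserting x = -3: new sorted = [-9, -7, -3, 8, 12, 18, 23, 28, 29]
New median = 12
Delta = 12 - 15 = -3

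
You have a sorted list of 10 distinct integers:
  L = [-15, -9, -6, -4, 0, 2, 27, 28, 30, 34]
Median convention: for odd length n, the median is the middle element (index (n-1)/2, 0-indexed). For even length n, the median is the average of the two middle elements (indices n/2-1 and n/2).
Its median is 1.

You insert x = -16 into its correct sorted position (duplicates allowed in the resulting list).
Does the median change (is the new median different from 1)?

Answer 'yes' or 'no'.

Answer: yes

Derivation:
Old median = 1
Insert x = -16
New median = 0
Changed? yes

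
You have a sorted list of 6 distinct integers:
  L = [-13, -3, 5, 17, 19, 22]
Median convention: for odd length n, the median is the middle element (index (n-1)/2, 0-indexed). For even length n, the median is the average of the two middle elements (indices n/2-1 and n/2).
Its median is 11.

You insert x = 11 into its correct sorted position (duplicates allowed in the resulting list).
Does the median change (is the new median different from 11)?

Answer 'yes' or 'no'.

Answer: no

Derivation:
Old median = 11
Insert x = 11
New median = 11
Changed? no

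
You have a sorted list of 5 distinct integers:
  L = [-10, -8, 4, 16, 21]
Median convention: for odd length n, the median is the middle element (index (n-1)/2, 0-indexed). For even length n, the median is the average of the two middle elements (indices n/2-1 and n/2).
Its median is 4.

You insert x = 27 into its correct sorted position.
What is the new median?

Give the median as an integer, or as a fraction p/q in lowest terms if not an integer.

Old list (sorted, length 5): [-10, -8, 4, 16, 21]
Old median = 4
Insert x = 27
Old length odd (5). Middle was index 2 = 4.
New length even (6). New median = avg of two middle elements.
x = 27: 5 elements are < x, 0 elements are > x.
New sorted list: [-10, -8, 4, 16, 21, 27]
New median = 10

Answer: 10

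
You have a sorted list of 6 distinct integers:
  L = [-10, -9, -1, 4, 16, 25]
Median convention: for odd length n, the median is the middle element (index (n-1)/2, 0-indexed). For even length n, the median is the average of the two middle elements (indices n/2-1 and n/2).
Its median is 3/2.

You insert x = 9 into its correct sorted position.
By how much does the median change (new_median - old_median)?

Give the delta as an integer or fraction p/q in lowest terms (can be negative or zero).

Answer: 5/2

Derivation:
Old median = 3/2
After inserting x = 9: new sorted = [-10, -9, -1, 4, 9, 16, 25]
New median = 4
Delta = 4 - 3/2 = 5/2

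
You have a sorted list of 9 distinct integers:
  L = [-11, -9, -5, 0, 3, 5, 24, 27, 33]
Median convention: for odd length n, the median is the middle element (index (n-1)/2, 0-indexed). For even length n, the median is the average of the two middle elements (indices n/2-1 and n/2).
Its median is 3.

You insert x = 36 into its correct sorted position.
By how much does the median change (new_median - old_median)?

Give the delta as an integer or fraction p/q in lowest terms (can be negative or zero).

Old median = 3
After inserting x = 36: new sorted = [-11, -9, -5, 0, 3, 5, 24, 27, 33, 36]
New median = 4
Delta = 4 - 3 = 1

Answer: 1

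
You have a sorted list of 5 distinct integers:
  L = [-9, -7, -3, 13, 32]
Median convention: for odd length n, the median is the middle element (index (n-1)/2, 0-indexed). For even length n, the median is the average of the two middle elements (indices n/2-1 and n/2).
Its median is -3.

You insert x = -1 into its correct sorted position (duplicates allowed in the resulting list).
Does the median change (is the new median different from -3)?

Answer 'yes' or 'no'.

Old median = -3
Insert x = -1
New median = -2
Changed? yes

Answer: yes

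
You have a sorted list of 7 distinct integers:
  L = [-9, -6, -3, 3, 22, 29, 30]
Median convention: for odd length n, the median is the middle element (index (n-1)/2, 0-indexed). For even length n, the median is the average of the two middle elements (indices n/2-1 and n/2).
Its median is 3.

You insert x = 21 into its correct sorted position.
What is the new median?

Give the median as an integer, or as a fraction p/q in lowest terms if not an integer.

Answer: 12

Derivation:
Old list (sorted, length 7): [-9, -6, -3, 3, 22, 29, 30]
Old median = 3
Insert x = 21
Old length odd (7). Middle was index 3 = 3.
New length even (8). New median = avg of two middle elements.
x = 21: 4 elements are < x, 3 elements are > x.
New sorted list: [-9, -6, -3, 3, 21, 22, 29, 30]
New median = 12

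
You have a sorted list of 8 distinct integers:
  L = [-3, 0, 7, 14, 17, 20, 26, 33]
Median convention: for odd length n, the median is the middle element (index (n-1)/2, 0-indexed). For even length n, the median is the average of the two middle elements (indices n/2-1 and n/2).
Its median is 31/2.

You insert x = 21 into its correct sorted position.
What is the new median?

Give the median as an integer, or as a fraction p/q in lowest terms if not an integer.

Answer: 17

Derivation:
Old list (sorted, length 8): [-3, 0, 7, 14, 17, 20, 26, 33]
Old median = 31/2
Insert x = 21
Old length even (8). Middle pair: indices 3,4 = 14,17.
New length odd (9). New median = single middle element.
x = 21: 6 elements are < x, 2 elements are > x.
New sorted list: [-3, 0, 7, 14, 17, 20, 21, 26, 33]
New median = 17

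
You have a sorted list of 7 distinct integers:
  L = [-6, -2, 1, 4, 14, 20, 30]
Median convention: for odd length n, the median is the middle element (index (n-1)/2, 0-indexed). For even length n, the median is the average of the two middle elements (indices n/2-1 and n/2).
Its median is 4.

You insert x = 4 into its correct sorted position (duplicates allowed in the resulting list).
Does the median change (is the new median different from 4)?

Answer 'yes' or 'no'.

Old median = 4
Insert x = 4
New median = 4
Changed? no

Answer: no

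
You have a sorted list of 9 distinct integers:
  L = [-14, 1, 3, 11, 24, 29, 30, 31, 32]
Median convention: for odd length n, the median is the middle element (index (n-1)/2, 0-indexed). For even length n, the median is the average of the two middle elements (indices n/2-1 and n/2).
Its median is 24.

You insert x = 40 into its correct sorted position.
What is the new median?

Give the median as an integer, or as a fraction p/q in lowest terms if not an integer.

Old list (sorted, length 9): [-14, 1, 3, 11, 24, 29, 30, 31, 32]
Old median = 24
Insert x = 40
Old length odd (9). Middle was index 4 = 24.
New length even (10). New median = avg of two middle elements.
x = 40: 9 elements are < x, 0 elements are > x.
New sorted list: [-14, 1, 3, 11, 24, 29, 30, 31, 32, 40]
New median = 53/2

Answer: 53/2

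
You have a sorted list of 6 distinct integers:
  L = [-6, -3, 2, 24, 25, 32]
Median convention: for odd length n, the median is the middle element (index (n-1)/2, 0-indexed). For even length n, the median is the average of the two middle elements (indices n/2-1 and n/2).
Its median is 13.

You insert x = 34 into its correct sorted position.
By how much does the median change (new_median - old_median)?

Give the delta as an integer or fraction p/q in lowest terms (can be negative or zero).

Old median = 13
After inserting x = 34: new sorted = [-6, -3, 2, 24, 25, 32, 34]
New median = 24
Delta = 24 - 13 = 11

Answer: 11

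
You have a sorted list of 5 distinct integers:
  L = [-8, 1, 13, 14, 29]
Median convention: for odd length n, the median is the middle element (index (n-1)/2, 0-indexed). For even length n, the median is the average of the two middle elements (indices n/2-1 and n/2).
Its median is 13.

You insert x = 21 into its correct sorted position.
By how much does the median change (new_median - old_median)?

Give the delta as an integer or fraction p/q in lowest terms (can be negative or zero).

Answer: 1/2

Derivation:
Old median = 13
After inserting x = 21: new sorted = [-8, 1, 13, 14, 21, 29]
New median = 27/2
Delta = 27/2 - 13 = 1/2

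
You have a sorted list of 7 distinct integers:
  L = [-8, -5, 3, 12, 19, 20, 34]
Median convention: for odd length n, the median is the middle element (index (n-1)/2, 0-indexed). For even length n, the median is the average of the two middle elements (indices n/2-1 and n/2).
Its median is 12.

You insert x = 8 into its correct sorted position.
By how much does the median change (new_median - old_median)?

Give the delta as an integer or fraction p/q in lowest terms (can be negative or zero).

Answer: -2

Derivation:
Old median = 12
After inserting x = 8: new sorted = [-8, -5, 3, 8, 12, 19, 20, 34]
New median = 10
Delta = 10 - 12 = -2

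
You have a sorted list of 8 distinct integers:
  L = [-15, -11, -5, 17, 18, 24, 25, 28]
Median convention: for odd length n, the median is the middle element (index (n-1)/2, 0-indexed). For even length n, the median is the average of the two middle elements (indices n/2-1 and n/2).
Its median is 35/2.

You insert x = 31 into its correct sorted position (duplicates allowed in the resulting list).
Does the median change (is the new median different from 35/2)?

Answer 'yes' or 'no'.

Answer: yes

Derivation:
Old median = 35/2
Insert x = 31
New median = 18
Changed? yes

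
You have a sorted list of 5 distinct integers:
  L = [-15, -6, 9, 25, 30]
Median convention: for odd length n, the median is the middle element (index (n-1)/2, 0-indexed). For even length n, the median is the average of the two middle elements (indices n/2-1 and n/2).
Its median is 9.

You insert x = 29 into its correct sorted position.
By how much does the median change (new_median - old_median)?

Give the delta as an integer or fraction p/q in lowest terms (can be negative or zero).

Answer: 8

Derivation:
Old median = 9
After inserting x = 29: new sorted = [-15, -6, 9, 25, 29, 30]
New median = 17
Delta = 17 - 9 = 8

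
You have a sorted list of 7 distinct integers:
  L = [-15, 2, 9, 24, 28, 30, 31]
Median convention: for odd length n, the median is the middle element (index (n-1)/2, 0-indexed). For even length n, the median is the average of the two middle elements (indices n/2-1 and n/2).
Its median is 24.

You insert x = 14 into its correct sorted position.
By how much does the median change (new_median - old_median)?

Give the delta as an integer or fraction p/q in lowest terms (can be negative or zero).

Old median = 24
After inserting x = 14: new sorted = [-15, 2, 9, 14, 24, 28, 30, 31]
New median = 19
Delta = 19 - 24 = -5

Answer: -5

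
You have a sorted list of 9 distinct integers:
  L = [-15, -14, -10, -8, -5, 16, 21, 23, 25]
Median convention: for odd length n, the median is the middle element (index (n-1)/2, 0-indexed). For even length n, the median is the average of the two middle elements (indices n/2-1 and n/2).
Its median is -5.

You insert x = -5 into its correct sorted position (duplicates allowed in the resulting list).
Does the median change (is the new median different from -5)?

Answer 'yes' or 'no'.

Old median = -5
Insert x = -5
New median = -5
Changed? no

Answer: no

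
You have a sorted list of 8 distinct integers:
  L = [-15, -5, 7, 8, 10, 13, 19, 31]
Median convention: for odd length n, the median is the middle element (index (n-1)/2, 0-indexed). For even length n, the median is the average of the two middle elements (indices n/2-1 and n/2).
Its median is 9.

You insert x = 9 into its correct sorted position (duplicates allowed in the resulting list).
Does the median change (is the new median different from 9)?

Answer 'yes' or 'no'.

Old median = 9
Insert x = 9
New median = 9
Changed? no

Answer: no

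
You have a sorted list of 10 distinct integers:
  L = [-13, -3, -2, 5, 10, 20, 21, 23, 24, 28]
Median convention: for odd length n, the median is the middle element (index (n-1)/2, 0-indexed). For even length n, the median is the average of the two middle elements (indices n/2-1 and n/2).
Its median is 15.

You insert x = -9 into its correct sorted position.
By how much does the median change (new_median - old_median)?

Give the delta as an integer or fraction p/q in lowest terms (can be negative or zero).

Old median = 15
After inserting x = -9: new sorted = [-13, -9, -3, -2, 5, 10, 20, 21, 23, 24, 28]
New median = 10
Delta = 10 - 15 = -5

Answer: -5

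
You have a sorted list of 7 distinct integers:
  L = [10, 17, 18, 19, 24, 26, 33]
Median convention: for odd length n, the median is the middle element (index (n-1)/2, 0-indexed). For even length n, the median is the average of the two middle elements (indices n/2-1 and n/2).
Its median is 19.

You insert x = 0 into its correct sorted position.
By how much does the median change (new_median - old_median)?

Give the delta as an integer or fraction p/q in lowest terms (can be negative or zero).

Answer: -1/2

Derivation:
Old median = 19
After inserting x = 0: new sorted = [0, 10, 17, 18, 19, 24, 26, 33]
New median = 37/2
Delta = 37/2 - 19 = -1/2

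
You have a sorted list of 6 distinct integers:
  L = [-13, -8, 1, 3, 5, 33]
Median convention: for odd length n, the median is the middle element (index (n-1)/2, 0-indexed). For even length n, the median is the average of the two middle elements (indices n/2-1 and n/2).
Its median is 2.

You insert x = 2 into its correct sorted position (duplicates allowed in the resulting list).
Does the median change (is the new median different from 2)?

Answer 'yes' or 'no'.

Answer: no

Derivation:
Old median = 2
Insert x = 2
New median = 2
Changed? no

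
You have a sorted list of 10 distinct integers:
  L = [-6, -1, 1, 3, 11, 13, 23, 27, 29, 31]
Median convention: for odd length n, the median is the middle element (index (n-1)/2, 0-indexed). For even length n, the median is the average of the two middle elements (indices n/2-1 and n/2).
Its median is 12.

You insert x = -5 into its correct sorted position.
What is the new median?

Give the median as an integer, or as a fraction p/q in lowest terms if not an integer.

Answer: 11

Derivation:
Old list (sorted, length 10): [-6, -1, 1, 3, 11, 13, 23, 27, 29, 31]
Old median = 12
Insert x = -5
Old length even (10). Middle pair: indices 4,5 = 11,13.
New length odd (11). New median = single middle element.
x = -5: 1 elements are < x, 9 elements are > x.
New sorted list: [-6, -5, -1, 1, 3, 11, 13, 23, 27, 29, 31]
New median = 11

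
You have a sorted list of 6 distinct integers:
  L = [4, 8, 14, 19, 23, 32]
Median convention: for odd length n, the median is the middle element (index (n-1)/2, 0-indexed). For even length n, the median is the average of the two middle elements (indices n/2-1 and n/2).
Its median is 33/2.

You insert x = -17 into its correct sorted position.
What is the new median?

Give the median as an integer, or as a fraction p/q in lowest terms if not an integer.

Old list (sorted, length 6): [4, 8, 14, 19, 23, 32]
Old median = 33/2
Insert x = -17
Old length even (6). Middle pair: indices 2,3 = 14,19.
New length odd (7). New median = single middle element.
x = -17: 0 elements are < x, 6 elements are > x.
New sorted list: [-17, 4, 8, 14, 19, 23, 32]
New median = 14

Answer: 14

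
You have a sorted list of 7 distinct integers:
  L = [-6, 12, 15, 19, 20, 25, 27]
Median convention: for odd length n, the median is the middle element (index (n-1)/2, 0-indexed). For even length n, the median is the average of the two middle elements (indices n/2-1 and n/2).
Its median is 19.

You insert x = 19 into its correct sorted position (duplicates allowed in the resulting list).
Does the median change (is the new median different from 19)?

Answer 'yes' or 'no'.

Answer: no

Derivation:
Old median = 19
Insert x = 19
New median = 19
Changed? no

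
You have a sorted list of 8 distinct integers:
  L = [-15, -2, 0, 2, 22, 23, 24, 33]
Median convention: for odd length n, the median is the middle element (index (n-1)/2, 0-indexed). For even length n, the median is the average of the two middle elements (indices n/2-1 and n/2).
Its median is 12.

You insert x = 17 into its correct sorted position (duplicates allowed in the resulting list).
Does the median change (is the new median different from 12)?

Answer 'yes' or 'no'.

Old median = 12
Insert x = 17
New median = 17
Changed? yes

Answer: yes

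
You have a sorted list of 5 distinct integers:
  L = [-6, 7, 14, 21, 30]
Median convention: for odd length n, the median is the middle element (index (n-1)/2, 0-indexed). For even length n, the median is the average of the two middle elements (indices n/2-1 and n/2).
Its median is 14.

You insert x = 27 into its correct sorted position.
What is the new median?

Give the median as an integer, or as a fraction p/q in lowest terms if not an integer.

Answer: 35/2

Derivation:
Old list (sorted, length 5): [-6, 7, 14, 21, 30]
Old median = 14
Insert x = 27
Old length odd (5). Middle was index 2 = 14.
New length even (6). New median = avg of two middle elements.
x = 27: 4 elements are < x, 1 elements are > x.
New sorted list: [-6, 7, 14, 21, 27, 30]
New median = 35/2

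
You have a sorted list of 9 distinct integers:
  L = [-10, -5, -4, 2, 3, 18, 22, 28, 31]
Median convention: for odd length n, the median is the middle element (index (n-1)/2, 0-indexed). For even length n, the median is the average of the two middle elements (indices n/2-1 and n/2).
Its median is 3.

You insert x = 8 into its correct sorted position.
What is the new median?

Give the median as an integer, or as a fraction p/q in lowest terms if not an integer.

Old list (sorted, length 9): [-10, -5, -4, 2, 3, 18, 22, 28, 31]
Old median = 3
Insert x = 8
Old length odd (9). Middle was index 4 = 3.
New length even (10). New median = avg of two middle elements.
x = 8: 5 elements are < x, 4 elements are > x.
New sorted list: [-10, -5, -4, 2, 3, 8, 18, 22, 28, 31]
New median = 11/2

Answer: 11/2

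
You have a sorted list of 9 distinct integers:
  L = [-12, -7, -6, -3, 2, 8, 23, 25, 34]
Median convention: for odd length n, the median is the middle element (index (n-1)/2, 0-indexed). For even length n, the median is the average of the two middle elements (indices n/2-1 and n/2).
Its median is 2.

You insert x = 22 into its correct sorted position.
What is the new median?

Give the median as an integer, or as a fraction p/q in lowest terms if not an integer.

Answer: 5

Derivation:
Old list (sorted, length 9): [-12, -7, -6, -3, 2, 8, 23, 25, 34]
Old median = 2
Insert x = 22
Old length odd (9). Middle was index 4 = 2.
New length even (10). New median = avg of two middle elements.
x = 22: 6 elements are < x, 3 elements are > x.
New sorted list: [-12, -7, -6, -3, 2, 8, 22, 23, 25, 34]
New median = 5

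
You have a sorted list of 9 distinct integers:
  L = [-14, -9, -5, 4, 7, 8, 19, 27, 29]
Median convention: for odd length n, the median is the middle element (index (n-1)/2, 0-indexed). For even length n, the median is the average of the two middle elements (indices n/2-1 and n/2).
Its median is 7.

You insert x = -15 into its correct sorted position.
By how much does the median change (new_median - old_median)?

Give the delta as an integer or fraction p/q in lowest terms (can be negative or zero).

Old median = 7
After inserting x = -15: new sorted = [-15, -14, -9, -5, 4, 7, 8, 19, 27, 29]
New median = 11/2
Delta = 11/2 - 7 = -3/2

Answer: -3/2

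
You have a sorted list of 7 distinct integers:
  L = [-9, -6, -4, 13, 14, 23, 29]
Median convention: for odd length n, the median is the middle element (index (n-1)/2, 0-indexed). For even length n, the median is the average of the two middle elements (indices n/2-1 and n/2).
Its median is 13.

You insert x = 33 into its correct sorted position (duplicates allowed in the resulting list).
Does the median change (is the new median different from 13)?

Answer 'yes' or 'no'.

Answer: yes

Derivation:
Old median = 13
Insert x = 33
New median = 27/2
Changed? yes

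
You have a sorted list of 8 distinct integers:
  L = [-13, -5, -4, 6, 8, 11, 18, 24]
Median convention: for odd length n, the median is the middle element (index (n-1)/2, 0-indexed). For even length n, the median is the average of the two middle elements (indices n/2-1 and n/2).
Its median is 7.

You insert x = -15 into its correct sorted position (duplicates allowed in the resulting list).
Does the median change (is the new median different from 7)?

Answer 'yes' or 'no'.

Old median = 7
Insert x = -15
New median = 6
Changed? yes

Answer: yes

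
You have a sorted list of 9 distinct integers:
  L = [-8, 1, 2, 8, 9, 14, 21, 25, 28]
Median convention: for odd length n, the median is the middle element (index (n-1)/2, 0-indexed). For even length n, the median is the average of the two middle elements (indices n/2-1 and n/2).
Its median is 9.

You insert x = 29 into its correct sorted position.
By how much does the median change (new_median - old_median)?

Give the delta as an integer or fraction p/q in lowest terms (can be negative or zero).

Old median = 9
After inserting x = 29: new sorted = [-8, 1, 2, 8, 9, 14, 21, 25, 28, 29]
New median = 23/2
Delta = 23/2 - 9 = 5/2

Answer: 5/2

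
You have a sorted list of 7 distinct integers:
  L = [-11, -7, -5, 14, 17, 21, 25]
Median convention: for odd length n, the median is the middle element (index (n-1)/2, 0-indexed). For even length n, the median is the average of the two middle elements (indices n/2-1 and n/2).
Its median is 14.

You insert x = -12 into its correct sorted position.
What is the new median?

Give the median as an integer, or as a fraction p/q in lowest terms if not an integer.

Answer: 9/2

Derivation:
Old list (sorted, length 7): [-11, -7, -5, 14, 17, 21, 25]
Old median = 14
Insert x = -12
Old length odd (7). Middle was index 3 = 14.
New length even (8). New median = avg of two middle elements.
x = -12: 0 elements are < x, 7 elements are > x.
New sorted list: [-12, -11, -7, -5, 14, 17, 21, 25]
New median = 9/2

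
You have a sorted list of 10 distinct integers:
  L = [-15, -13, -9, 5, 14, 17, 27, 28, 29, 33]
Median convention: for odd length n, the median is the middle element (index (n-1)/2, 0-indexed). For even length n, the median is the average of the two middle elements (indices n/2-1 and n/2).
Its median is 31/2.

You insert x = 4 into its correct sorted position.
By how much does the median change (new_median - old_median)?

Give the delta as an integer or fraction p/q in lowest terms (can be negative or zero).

Old median = 31/2
After inserting x = 4: new sorted = [-15, -13, -9, 4, 5, 14, 17, 27, 28, 29, 33]
New median = 14
Delta = 14 - 31/2 = -3/2

Answer: -3/2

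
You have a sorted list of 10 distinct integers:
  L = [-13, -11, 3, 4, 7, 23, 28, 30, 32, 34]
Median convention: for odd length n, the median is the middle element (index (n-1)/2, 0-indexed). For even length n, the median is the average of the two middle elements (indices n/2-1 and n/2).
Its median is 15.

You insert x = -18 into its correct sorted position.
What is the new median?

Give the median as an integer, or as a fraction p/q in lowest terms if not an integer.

Answer: 7

Derivation:
Old list (sorted, length 10): [-13, -11, 3, 4, 7, 23, 28, 30, 32, 34]
Old median = 15
Insert x = -18
Old length even (10). Middle pair: indices 4,5 = 7,23.
New length odd (11). New median = single middle element.
x = -18: 0 elements are < x, 10 elements are > x.
New sorted list: [-18, -13, -11, 3, 4, 7, 23, 28, 30, 32, 34]
New median = 7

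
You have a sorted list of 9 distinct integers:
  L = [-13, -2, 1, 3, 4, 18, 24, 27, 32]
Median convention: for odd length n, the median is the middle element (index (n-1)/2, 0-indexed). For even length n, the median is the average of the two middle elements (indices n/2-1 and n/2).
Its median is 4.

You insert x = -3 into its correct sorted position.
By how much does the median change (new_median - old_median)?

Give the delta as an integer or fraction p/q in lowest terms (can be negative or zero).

Answer: -1/2

Derivation:
Old median = 4
After inserting x = -3: new sorted = [-13, -3, -2, 1, 3, 4, 18, 24, 27, 32]
New median = 7/2
Delta = 7/2 - 4 = -1/2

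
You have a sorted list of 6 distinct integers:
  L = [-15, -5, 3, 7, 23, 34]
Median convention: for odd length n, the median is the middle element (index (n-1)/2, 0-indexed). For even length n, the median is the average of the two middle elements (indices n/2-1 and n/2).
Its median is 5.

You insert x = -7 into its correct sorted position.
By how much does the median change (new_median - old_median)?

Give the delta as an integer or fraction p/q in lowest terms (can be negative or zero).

Answer: -2

Derivation:
Old median = 5
After inserting x = -7: new sorted = [-15, -7, -5, 3, 7, 23, 34]
New median = 3
Delta = 3 - 5 = -2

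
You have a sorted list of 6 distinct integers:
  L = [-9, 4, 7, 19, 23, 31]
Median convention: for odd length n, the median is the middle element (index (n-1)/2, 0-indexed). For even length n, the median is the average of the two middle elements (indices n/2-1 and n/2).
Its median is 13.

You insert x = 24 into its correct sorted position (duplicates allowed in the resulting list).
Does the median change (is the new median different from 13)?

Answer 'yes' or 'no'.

Old median = 13
Insert x = 24
New median = 19
Changed? yes

Answer: yes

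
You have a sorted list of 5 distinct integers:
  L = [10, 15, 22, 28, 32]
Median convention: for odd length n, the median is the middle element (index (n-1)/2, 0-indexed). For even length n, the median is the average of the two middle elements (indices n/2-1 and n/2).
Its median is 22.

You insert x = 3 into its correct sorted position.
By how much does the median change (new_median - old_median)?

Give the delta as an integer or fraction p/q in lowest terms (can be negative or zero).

Old median = 22
After inserting x = 3: new sorted = [3, 10, 15, 22, 28, 32]
New median = 37/2
Delta = 37/2 - 22 = -7/2

Answer: -7/2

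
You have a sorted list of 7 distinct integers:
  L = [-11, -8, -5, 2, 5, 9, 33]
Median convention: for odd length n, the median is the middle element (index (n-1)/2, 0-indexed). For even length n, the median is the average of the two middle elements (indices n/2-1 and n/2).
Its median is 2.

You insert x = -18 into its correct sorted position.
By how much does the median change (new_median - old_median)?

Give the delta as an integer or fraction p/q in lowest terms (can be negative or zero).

Old median = 2
After inserting x = -18: new sorted = [-18, -11, -8, -5, 2, 5, 9, 33]
New median = -3/2
Delta = -3/2 - 2 = -7/2

Answer: -7/2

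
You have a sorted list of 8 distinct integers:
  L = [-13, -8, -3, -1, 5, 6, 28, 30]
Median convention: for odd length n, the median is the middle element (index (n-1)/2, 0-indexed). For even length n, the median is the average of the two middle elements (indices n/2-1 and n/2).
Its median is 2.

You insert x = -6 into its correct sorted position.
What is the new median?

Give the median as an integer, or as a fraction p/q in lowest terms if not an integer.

Old list (sorted, length 8): [-13, -8, -3, -1, 5, 6, 28, 30]
Old median = 2
Insert x = -6
Old length even (8). Middle pair: indices 3,4 = -1,5.
New length odd (9). New median = single middle element.
x = -6: 2 elements are < x, 6 elements are > x.
New sorted list: [-13, -8, -6, -3, -1, 5, 6, 28, 30]
New median = -1

Answer: -1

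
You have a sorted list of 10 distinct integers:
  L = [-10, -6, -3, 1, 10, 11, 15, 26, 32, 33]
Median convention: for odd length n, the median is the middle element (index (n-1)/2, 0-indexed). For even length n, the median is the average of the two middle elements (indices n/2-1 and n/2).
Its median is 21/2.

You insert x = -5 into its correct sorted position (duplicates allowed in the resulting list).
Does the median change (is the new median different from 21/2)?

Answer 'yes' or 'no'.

Answer: yes

Derivation:
Old median = 21/2
Insert x = -5
New median = 10
Changed? yes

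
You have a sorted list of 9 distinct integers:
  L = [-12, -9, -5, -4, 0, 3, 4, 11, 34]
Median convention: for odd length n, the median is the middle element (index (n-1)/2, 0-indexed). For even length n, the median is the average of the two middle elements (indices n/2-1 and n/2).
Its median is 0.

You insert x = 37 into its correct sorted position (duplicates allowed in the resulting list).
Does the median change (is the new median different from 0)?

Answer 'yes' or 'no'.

Answer: yes

Derivation:
Old median = 0
Insert x = 37
New median = 3/2
Changed? yes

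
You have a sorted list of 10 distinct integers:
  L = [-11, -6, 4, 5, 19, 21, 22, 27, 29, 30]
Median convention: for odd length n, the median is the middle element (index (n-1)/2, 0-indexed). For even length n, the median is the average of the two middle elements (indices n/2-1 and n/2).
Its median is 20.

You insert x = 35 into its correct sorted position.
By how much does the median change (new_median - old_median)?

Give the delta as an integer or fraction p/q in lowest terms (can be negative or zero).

Old median = 20
After inserting x = 35: new sorted = [-11, -6, 4, 5, 19, 21, 22, 27, 29, 30, 35]
New median = 21
Delta = 21 - 20 = 1

Answer: 1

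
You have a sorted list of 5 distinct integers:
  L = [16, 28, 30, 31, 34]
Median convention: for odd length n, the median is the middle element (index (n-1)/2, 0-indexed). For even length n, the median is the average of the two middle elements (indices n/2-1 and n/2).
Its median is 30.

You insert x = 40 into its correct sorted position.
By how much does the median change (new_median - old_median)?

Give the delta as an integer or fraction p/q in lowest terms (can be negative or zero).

Old median = 30
After inserting x = 40: new sorted = [16, 28, 30, 31, 34, 40]
New median = 61/2
Delta = 61/2 - 30 = 1/2

Answer: 1/2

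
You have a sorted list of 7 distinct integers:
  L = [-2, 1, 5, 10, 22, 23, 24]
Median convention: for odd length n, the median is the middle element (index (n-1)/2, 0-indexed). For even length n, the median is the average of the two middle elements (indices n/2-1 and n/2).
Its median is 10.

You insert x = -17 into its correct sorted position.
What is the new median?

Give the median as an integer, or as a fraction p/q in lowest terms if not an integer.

Answer: 15/2

Derivation:
Old list (sorted, length 7): [-2, 1, 5, 10, 22, 23, 24]
Old median = 10
Insert x = -17
Old length odd (7). Middle was index 3 = 10.
New length even (8). New median = avg of two middle elements.
x = -17: 0 elements are < x, 7 elements are > x.
New sorted list: [-17, -2, 1, 5, 10, 22, 23, 24]
New median = 15/2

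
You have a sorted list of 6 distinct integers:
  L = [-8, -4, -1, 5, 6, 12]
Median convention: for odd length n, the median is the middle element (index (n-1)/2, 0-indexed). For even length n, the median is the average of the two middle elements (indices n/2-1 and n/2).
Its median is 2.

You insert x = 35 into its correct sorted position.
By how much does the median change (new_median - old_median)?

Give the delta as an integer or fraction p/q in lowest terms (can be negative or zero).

Old median = 2
After inserting x = 35: new sorted = [-8, -4, -1, 5, 6, 12, 35]
New median = 5
Delta = 5 - 2 = 3

Answer: 3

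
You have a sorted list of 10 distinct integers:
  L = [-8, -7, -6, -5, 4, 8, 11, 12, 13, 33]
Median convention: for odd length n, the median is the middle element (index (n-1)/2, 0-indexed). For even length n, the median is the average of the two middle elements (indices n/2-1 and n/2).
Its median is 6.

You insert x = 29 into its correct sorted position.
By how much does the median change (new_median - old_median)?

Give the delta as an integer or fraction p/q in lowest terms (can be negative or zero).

Answer: 2

Derivation:
Old median = 6
After inserting x = 29: new sorted = [-8, -7, -6, -5, 4, 8, 11, 12, 13, 29, 33]
New median = 8
Delta = 8 - 6 = 2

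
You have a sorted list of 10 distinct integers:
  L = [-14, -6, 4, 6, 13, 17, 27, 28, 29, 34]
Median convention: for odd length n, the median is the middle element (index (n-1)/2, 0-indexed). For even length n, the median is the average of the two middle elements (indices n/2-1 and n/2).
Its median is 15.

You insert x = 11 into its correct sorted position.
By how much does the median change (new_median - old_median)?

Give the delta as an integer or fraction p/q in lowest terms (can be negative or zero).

Old median = 15
After inserting x = 11: new sorted = [-14, -6, 4, 6, 11, 13, 17, 27, 28, 29, 34]
New median = 13
Delta = 13 - 15 = -2

Answer: -2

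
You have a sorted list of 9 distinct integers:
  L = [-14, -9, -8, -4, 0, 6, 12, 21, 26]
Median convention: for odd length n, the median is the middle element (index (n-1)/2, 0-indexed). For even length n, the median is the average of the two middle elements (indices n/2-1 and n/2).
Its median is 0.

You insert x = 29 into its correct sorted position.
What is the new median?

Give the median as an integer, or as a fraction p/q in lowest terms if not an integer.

Answer: 3

Derivation:
Old list (sorted, length 9): [-14, -9, -8, -4, 0, 6, 12, 21, 26]
Old median = 0
Insert x = 29
Old length odd (9). Middle was index 4 = 0.
New length even (10). New median = avg of two middle elements.
x = 29: 9 elements are < x, 0 elements are > x.
New sorted list: [-14, -9, -8, -4, 0, 6, 12, 21, 26, 29]
New median = 3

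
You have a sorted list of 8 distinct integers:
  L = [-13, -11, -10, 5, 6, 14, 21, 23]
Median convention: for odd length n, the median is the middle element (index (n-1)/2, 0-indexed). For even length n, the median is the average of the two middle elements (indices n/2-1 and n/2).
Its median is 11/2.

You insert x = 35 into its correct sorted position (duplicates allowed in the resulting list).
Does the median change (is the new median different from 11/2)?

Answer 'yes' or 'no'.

Answer: yes

Derivation:
Old median = 11/2
Insert x = 35
New median = 6
Changed? yes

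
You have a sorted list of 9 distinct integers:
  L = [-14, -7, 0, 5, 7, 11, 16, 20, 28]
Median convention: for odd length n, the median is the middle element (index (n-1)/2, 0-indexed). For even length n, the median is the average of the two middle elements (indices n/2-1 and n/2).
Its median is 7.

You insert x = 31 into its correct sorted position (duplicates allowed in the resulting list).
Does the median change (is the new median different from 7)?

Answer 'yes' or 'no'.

Answer: yes

Derivation:
Old median = 7
Insert x = 31
New median = 9
Changed? yes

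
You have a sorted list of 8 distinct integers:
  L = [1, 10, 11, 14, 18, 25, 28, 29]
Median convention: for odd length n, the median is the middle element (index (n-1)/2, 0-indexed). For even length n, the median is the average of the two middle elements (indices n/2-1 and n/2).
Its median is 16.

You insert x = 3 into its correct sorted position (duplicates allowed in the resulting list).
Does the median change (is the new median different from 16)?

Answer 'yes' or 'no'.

Answer: yes

Derivation:
Old median = 16
Insert x = 3
New median = 14
Changed? yes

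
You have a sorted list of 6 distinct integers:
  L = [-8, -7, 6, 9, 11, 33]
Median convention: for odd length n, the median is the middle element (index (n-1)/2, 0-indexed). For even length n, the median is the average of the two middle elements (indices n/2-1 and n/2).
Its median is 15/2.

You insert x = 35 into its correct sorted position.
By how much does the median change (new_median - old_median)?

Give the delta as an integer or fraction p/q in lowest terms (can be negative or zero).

Old median = 15/2
After inserting x = 35: new sorted = [-8, -7, 6, 9, 11, 33, 35]
New median = 9
Delta = 9 - 15/2 = 3/2

Answer: 3/2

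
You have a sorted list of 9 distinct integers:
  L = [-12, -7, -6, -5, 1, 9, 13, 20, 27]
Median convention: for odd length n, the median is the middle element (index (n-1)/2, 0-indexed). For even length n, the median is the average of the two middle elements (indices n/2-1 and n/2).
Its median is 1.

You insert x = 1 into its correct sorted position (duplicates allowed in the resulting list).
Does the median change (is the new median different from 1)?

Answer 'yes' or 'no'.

Answer: no

Derivation:
Old median = 1
Insert x = 1
New median = 1
Changed? no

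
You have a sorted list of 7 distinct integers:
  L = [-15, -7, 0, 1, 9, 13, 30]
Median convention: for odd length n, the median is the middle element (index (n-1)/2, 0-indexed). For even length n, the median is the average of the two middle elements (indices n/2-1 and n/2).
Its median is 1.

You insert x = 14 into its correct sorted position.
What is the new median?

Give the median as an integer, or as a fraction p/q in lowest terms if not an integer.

Old list (sorted, length 7): [-15, -7, 0, 1, 9, 13, 30]
Old median = 1
Insert x = 14
Old length odd (7). Middle was index 3 = 1.
New length even (8). New median = avg of two middle elements.
x = 14: 6 elements are < x, 1 elements are > x.
New sorted list: [-15, -7, 0, 1, 9, 13, 14, 30]
New median = 5

Answer: 5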